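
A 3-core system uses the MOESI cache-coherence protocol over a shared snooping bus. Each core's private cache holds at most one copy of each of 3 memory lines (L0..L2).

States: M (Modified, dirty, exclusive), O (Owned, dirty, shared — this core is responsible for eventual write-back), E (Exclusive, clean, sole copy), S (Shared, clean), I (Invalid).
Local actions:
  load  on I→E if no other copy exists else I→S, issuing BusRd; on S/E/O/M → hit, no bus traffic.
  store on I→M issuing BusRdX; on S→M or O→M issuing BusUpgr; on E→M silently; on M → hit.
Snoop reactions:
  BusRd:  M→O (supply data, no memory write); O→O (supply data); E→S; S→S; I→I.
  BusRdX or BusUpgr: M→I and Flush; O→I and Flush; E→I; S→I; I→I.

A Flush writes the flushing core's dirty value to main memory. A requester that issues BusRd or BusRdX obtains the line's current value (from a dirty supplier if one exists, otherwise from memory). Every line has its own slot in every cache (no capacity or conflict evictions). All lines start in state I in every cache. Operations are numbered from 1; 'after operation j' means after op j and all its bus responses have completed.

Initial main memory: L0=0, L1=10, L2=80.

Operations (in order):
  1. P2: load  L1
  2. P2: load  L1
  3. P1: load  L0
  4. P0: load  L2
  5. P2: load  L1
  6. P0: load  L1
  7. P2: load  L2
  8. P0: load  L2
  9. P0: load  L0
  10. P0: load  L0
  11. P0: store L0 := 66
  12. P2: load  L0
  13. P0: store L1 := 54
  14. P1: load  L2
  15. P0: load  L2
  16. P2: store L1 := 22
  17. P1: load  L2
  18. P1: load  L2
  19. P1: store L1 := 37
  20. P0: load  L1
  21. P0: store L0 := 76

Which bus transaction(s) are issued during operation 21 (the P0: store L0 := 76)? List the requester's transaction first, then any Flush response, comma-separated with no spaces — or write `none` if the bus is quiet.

  op1 P2: load  L1 → I/I/E on L1; bus BusRd; mem=10
  op2 P2: load  L1 → I/I/E on L1; bus (none); mem=10
  op3 P1: load  L0 → I/E/I on L0; bus BusRd; mem=0
  op4 P0: load  L2 → E/I/I on L2; bus BusRd; mem=80
  op5 P2: load  L1 → I/I/E on L1; bus (none); mem=10
  op6 P0: load  L1 → S/I/S on L1; bus BusRd; mem=10
  op7 P2: load  L2 → S/I/S on L2; bus BusRd; mem=80
  op8 P0: load  L2 → S/I/S on L2; bus (none); mem=80
  op9 P0: load  L0 → S/S/I on L0; bus BusRd; mem=0
  op10 P0: load  L0 → S/S/I on L0; bus (none); mem=0
  op11 P0: store L0 := 66 → M/I/I on L0; bus BusUpgr; mem=0
  op12 P2: load  L0 → O/I/S on L0; bus BusRd; mem=0
  op13 P0: store L1 := 54 → M/I/I on L1; bus BusUpgr; mem=10
  op14 P1: load  L2 → S/S/S on L2; bus BusRd; mem=80
  op15 P0: load  L2 → S/S/S on L2; bus (none); mem=80
  op16 P2: store L1 := 22 → I/I/M on L1; bus BusRdX Flush; mem=54
  op17 P1: load  L2 → S/S/S on L2; bus (none); mem=80
  op18 P1: load  L2 → S/S/S on L2; bus (none); mem=80
  op19 P1: store L1 := 37 → I/M/I on L1; bus BusRdX Flush; mem=22
  op20 P0: load  L1 → S/O/I on L1; bus BusRd; mem=22
  op21 P0: store L0 := 76 → M/I/I on L0; bus BusUpgr; mem=0

bus = BusUpgr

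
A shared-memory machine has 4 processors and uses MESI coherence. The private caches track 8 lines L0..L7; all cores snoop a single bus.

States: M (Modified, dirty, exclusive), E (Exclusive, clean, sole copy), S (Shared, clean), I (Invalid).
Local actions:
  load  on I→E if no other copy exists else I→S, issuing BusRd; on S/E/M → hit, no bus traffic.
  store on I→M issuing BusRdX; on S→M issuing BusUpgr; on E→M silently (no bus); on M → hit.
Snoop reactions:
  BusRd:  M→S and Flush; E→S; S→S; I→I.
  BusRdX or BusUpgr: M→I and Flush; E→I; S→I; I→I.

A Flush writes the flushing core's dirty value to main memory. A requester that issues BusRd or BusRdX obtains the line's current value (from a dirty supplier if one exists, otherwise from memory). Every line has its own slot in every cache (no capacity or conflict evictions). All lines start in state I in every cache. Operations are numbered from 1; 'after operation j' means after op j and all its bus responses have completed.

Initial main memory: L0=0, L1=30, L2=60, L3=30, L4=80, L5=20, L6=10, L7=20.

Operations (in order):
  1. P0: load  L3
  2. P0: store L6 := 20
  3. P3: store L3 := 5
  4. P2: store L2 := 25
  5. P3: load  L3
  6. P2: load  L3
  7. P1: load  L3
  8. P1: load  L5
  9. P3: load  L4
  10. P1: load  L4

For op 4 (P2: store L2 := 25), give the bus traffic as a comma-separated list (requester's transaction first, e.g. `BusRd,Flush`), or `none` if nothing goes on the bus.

bus = BusRdX

step 1: P0: load  L3  ⟶  EIII  (L3)  txn=BusRd  M[L3]=30
step 2: P0: store L6 := 20  ⟶  MIII  (L6)  txn=BusRdX  M[L6]=10
step 3: P3: store L3 := 5  ⟶  IIIM  (L3)  txn=BusRdX  M[L3]=30
step 4: P2: store L2 := 25  ⟶  IIMI  (L2)  txn=BusRdX  M[L2]=60
step 5: P3: load  L3  ⟶  IIIM  (L3)  txn=∅  M[L3]=30
step 6: P2: load  L3  ⟶  IISS  (L3)  txn=BusRd+Flush  M[L3]=5
step 7: P1: load  L3  ⟶  ISSS  (L3)  txn=BusRd  M[L3]=5
step 8: P1: load  L5  ⟶  IEII  (L5)  txn=BusRd  M[L5]=20
step 9: P3: load  L4  ⟶  IIIE  (L4)  txn=BusRd  M[L4]=80
step 10: P1: load  L4  ⟶  ISIS  (L4)  txn=BusRd  M[L4]=80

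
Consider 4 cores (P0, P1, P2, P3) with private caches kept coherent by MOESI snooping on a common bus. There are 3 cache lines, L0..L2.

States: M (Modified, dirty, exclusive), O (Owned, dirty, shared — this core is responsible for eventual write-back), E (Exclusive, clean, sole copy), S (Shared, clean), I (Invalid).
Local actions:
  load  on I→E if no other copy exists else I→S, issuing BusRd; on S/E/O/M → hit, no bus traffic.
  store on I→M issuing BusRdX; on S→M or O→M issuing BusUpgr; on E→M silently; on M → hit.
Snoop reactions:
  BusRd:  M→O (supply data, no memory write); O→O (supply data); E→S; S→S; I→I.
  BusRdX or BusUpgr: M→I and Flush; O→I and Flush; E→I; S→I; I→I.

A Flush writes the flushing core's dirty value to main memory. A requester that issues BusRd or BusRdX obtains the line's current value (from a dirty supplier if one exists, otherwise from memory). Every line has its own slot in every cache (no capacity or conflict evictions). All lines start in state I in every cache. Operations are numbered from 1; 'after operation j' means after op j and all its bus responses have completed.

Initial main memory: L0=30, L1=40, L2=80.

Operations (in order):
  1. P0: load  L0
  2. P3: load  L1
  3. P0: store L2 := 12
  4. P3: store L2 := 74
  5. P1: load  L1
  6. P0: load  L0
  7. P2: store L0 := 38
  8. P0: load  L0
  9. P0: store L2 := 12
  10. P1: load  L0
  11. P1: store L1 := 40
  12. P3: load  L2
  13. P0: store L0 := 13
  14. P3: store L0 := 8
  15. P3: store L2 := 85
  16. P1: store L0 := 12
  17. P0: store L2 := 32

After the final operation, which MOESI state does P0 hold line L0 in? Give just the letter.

state = I

[1] P0: load  L0 | P0:E(30), P1:I, P2:I, P3:I | bus: BusRd
[2] P3: load  L1 | P0:I, P1:I, P2:I, P3:E(40) | bus: BusRd
[3] P0: store L2 := 12 | P0:M(12), P1:I, P2:I, P3:I | bus: BusRdX
[4] P3: store L2 := 74 | P0:I, P1:I, P2:I, P3:M(74) | bus: BusRdX,Flush
[5] P1: load  L1 | P0:I, P1:S(40), P2:I, P3:S(40) | bus: BusRd
[6] P0: load  L0 | P0:E(30), P1:I, P2:I, P3:I | bus: none
[7] P2: store L0 := 38 | P0:I, P1:I, P2:M(38), P3:I | bus: BusRdX
[8] P0: load  L0 | P0:S(38), P1:I, P2:O(38), P3:I | bus: BusRd
[9] P0: store L2 := 12 | P0:M(12), P1:I, P2:I, P3:I | bus: BusRdX,Flush
[10] P1: load  L0 | P0:S(38), P1:S(38), P2:O(38), P3:I | bus: BusRd
[11] P1: store L1 := 40 | P0:I, P1:M(40), P2:I, P3:I | bus: BusUpgr
[12] P3: load  L2 | P0:O(12), P1:I, P2:I, P3:S(12) | bus: BusRd
[13] P0: store L0 := 13 | P0:M(13), P1:I, P2:I, P3:I | bus: BusUpgr,Flush
[14] P3: store L0 := 8 | P0:I, P1:I, P2:I, P3:M(8) | bus: BusRdX,Flush
[15] P3: store L2 := 85 | P0:I, P1:I, P2:I, P3:M(85) | bus: BusUpgr,Flush
[16] P1: store L0 := 12 | P0:I, P1:M(12), P2:I, P3:I | bus: BusRdX,Flush
[17] P0: store L2 := 32 | P0:M(32), P1:I, P2:I, P3:I | bus: BusRdX,Flush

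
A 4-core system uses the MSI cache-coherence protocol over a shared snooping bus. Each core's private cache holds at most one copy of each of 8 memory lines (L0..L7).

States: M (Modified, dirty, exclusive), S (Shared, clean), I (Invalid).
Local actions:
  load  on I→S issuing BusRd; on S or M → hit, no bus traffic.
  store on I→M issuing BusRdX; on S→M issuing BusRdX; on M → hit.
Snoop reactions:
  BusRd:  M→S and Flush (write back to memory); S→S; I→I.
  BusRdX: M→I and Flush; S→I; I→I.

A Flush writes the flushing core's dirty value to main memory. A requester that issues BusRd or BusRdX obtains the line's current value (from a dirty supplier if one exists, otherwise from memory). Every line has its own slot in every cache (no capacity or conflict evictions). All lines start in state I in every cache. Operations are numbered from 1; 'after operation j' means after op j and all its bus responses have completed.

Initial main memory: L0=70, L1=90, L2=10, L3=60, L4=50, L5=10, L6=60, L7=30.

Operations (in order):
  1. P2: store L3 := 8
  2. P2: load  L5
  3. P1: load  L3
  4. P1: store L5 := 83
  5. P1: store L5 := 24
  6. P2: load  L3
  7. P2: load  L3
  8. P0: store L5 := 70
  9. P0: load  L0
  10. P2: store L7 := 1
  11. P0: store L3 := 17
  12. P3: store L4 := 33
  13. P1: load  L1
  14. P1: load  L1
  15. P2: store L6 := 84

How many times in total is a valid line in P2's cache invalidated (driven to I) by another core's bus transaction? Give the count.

invalidations = 2

[1] P2: store L3 := 8 | P0:I, P1:I, P2:M(8), P3:I | bus: BusRdX
[2] P2: load  L5 | P0:I, P1:I, P2:S(10), P3:I | bus: BusRd
[3] P1: load  L3 | P0:I, P1:S(8), P2:S(8), P3:I | bus: BusRd,Flush
[4] P1: store L5 := 83 | P0:I, P1:M(83), P2:I, P3:I | bus: BusRdX
[5] P1: store L5 := 24 | P0:I, P1:M(24), P2:I, P3:I | bus: none
[6] P2: load  L3 | P0:I, P1:S(8), P2:S(8), P3:I | bus: none
[7] P2: load  L3 | P0:I, P1:S(8), P2:S(8), P3:I | bus: none
[8] P0: store L5 := 70 | P0:M(70), P1:I, P2:I, P3:I | bus: BusRdX,Flush
[9] P0: load  L0 | P0:S(70), P1:I, P2:I, P3:I | bus: BusRd
[10] P2: store L7 := 1 | P0:I, P1:I, P2:M(1), P3:I | bus: BusRdX
[11] P0: store L3 := 17 | P0:M(17), P1:I, P2:I, P3:I | bus: BusRdX
[12] P3: store L4 := 33 | P0:I, P1:I, P2:I, P3:M(33) | bus: BusRdX
[13] P1: load  L1 | P0:I, P1:S(90), P2:I, P3:I | bus: BusRd
[14] P1: load  L1 | P0:I, P1:S(90), P2:I, P3:I | bus: none
[15] P2: store L6 := 84 | P0:I, P1:I, P2:M(84), P3:I | bus: BusRdX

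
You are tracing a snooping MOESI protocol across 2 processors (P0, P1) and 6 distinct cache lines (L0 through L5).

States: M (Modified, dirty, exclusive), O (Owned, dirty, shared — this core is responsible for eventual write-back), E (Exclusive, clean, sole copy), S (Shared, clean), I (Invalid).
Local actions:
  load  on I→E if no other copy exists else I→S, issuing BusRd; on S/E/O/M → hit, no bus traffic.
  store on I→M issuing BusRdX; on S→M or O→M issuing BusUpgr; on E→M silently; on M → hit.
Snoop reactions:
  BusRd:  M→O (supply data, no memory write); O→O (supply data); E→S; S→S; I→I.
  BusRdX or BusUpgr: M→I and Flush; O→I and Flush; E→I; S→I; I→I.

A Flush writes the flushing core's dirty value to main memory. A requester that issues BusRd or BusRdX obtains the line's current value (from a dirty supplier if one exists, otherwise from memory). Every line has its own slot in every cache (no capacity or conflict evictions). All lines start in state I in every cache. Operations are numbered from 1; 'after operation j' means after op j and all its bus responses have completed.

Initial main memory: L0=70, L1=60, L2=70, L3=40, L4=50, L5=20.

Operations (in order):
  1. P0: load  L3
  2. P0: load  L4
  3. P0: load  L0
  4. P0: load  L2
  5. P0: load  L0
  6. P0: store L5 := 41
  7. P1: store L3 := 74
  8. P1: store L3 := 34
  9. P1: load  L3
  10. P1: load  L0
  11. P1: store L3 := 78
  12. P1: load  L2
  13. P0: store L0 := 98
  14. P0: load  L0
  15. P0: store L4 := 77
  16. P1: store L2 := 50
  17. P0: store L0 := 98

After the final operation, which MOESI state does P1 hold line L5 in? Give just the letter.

[1] P0: load  L3 | P0:E(40), P1:I | bus: BusRd
[2] P0: load  L4 | P0:E(50), P1:I | bus: BusRd
[3] P0: load  L0 | P0:E(70), P1:I | bus: BusRd
[4] P0: load  L2 | P0:E(70), P1:I | bus: BusRd
[5] P0: load  L0 | P0:E(70), P1:I | bus: none
[6] P0: store L5 := 41 | P0:M(41), P1:I | bus: BusRdX
[7] P1: store L3 := 74 | P0:I, P1:M(74) | bus: BusRdX
[8] P1: store L3 := 34 | P0:I, P1:M(34) | bus: none
[9] P1: load  L3 | P0:I, P1:M(34) | bus: none
[10] P1: load  L0 | P0:S(70), P1:S(70) | bus: BusRd
[11] P1: store L3 := 78 | P0:I, P1:M(78) | bus: none
[12] P1: load  L2 | P0:S(70), P1:S(70) | bus: BusRd
[13] P0: store L0 := 98 | P0:M(98), P1:I | bus: BusUpgr
[14] P0: load  L0 | P0:M(98), P1:I | bus: none
[15] P0: store L4 := 77 | P0:M(77), P1:I | bus: none
[16] P1: store L2 := 50 | P0:I, P1:M(50) | bus: BusUpgr
[17] P0: store L0 := 98 | P0:M(98), P1:I | bus: none

state = I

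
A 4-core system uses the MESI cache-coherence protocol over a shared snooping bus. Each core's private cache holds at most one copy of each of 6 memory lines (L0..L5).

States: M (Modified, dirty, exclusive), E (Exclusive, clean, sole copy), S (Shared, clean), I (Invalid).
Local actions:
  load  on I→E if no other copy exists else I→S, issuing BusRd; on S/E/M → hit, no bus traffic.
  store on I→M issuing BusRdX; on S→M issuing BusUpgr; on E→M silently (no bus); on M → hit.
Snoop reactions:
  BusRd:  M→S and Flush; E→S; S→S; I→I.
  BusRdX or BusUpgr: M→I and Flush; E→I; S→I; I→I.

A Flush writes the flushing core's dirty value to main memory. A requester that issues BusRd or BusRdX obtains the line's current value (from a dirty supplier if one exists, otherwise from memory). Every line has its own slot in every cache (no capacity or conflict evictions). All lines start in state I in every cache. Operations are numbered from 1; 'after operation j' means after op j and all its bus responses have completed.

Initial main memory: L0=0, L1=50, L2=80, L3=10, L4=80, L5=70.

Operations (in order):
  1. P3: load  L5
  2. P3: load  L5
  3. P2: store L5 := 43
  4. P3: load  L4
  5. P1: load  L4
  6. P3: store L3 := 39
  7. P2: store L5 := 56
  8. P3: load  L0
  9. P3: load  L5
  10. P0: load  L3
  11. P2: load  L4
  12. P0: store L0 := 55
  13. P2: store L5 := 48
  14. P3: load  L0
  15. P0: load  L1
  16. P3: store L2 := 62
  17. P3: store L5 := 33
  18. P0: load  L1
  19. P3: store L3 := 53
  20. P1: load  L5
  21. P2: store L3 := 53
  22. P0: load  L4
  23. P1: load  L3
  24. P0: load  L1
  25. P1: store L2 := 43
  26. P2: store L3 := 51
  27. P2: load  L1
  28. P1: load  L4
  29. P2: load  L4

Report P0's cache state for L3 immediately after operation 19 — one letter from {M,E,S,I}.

state = I

step 1: P3: load  L5  ⟶  IIIE  (L5)  txn=BusRd  M[L5]=70
step 2: P3: load  L5  ⟶  IIIE  (L5)  txn=∅  M[L5]=70
step 3: P2: store L5 := 43  ⟶  IIMI  (L5)  txn=BusRdX  M[L5]=70
step 4: P3: load  L4  ⟶  IIIE  (L4)  txn=BusRd  M[L4]=80
step 5: P1: load  L4  ⟶  ISIS  (L4)  txn=BusRd  M[L4]=80
step 6: P3: store L3 := 39  ⟶  IIIM  (L3)  txn=BusRdX  M[L3]=10
step 7: P2: store L5 := 56  ⟶  IIMI  (L5)  txn=∅  M[L5]=70
step 8: P3: load  L0  ⟶  IIIE  (L0)  txn=BusRd  M[L0]=0
step 9: P3: load  L5  ⟶  IISS  (L5)  txn=BusRd+Flush  M[L5]=56
step 10: P0: load  L3  ⟶  SIIS  (L3)  txn=BusRd+Flush  M[L3]=39
step 11: P2: load  L4  ⟶  ISSS  (L4)  txn=BusRd  M[L4]=80
step 12: P0: store L0 := 55  ⟶  MIII  (L0)  txn=BusRdX  M[L0]=0
step 13: P2: store L5 := 48  ⟶  IIMI  (L5)  txn=BusUpgr  M[L5]=56
step 14: P3: load  L0  ⟶  SIIS  (L0)  txn=BusRd+Flush  M[L0]=55
step 15: P0: load  L1  ⟶  EIII  (L1)  txn=BusRd  M[L1]=50
step 16: P3: store L2 := 62  ⟶  IIIM  (L2)  txn=BusRdX  M[L2]=80
step 17: P3: store L5 := 33  ⟶  IIIM  (L5)  txn=BusRdX+Flush  M[L5]=48
step 18: P0: load  L1  ⟶  EIII  (L1)  txn=∅  M[L1]=50
step 19: P3: store L3 := 53  ⟶  IIIM  (L3)  txn=BusUpgr  M[L3]=39
step 20: P1: load  L5  ⟶  ISIS  (L5)  txn=BusRd+Flush  M[L5]=33
step 21: P2: store L3 := 53  ⟶  IIMI  (L3)  txn=BusRdX+Flush  M[L3]=53
step 22: P0: load  L4  ⟶  SSSS  (L4)  txn=BusRd  M[L4]=80
step 23: P1: load  L3  ⟶  ISSI  (L3)  txn=BusRd+Flush  M[L3]=53
step 24: P0: load  L1  ⟶  EIII  (L1)  txn=∅  M[L1]=50
step 25: P1: store L2 := 43  ⟶  IMII  (L2)  txn=BusRdX+Flush  M[L2]=62
step 26: P2: store L3 := 51  ⟶  IIMI  (L3)  txn=BusUpgr  M[L3]=53
step 27: P2: load  L1  ⟶  SISI  (L1)  txn=BusRd  M[L1]=50
step 28: P1: load  L4  ⟶  SSSS  (L4)  txn=∅  M[L4]=80
step 29: P2: load  L4  ⟶  SSSS  (L4)  txn=∅  M[L4]=80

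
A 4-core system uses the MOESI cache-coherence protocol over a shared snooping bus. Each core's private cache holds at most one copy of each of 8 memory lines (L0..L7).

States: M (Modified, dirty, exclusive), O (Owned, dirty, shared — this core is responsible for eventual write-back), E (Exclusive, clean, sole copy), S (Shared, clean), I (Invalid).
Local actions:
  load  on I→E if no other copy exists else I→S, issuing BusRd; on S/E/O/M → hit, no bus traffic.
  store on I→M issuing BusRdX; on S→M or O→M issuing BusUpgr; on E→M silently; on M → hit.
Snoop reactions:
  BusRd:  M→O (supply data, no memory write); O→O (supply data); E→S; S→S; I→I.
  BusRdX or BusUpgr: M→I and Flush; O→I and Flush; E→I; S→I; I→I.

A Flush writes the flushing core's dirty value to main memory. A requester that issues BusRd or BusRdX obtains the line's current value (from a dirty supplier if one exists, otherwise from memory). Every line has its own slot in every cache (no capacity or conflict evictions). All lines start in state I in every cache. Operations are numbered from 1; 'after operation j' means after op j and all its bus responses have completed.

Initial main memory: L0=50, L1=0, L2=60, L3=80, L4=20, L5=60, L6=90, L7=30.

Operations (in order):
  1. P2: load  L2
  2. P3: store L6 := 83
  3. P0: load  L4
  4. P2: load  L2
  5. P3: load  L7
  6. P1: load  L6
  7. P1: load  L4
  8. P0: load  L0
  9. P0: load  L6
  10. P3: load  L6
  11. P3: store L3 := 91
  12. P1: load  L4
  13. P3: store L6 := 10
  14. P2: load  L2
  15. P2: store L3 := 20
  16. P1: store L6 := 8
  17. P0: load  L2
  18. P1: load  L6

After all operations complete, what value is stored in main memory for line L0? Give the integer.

  op1 P2: load  L2 → I/I/E/I on L2; bus BusRd; mem=60
  op2 P3: store L6 := 83 → I/I/I/M on L6; bus BusRdX; mem=90
  op3 P0: load  L4 → E/I/I/I on L4; bus BusRd; mem=20
  op4 P2: load  L2 → I/I/E/I on L2; bus (none); mem=60
  op5 P3: load  L7 → I/I/I/E on L7; bus BusRd; mem=30
  op6 P1: load  L6 → I/S/I/O on L6; bus BusRd; mem=90
  op7 P1: load  L4 → S/S/I/I on L4; bus BusRd; mem=20
  op8 P0: load  L0 → E/I/I/I on L0; bus BusRd; mem=50
  op9 P0: load  L6 → S/S/I/O on L6; bus BusRd; mem=90
  op10 P3: load  L6 → S/S/I/O on L6; bus (none); mem=90
  op11 P3: store L3 := 91 → I/I/I/M on L3; bus BusRdX; mem=80
  op12 P1: load  L4 → S/S/I/I on L4; bus (none); mem=20
  op13 P3: store L6 := 10 → I/I/I/M on L6; bus BusUpgr; mem=90
  op14 P2: load  L2 → I/I/E/I on L2; bus (none); mem=60
  op15 P2: store L3 := 20 → I/I/M/I on L3; bus BusRdX Flush; mem=91
  op16 P1: store L6 := 8 → I/M/I/I on L6; bus BusRdX Flush; mem=10
  op17 P0: load  L2 → S/I/S/I on L2; bus BusRd; mem=60
  op18 P1: load  L6 → I/M/I/I on L6; bus (none); mem=10

memory[L0] = 50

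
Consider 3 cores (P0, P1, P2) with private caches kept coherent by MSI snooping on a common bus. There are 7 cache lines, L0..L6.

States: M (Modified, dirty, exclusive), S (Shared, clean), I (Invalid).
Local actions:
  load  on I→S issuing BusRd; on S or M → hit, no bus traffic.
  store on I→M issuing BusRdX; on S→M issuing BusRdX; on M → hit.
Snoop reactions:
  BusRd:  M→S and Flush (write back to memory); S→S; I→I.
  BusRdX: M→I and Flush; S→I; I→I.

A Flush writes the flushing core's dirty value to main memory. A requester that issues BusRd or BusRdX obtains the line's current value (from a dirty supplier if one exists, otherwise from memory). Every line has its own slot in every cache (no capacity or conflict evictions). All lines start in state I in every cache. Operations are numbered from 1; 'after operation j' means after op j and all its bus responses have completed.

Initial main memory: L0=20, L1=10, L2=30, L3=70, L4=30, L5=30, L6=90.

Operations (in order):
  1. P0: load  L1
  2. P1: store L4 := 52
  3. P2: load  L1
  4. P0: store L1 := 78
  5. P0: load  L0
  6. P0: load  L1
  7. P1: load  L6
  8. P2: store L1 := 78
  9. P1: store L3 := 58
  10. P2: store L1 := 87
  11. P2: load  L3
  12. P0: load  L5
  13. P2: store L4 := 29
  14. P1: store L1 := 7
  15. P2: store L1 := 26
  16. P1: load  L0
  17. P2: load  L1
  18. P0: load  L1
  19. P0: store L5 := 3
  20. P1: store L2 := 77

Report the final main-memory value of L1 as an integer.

[1] P0: load  L1 | P0:S(10), P1:I, P2:I | bus: BusRd
[2] P1: store L4 := 52 | P0:I, P1:M(52), P2:I | bus: BusRdX
[3] P2: load  L1 | P0:S(10), P1:I, P2:S(10) | bus: BusRd
[4] P0: store L1 := 78 | P0:M(78), P1:I, P2:I | bus: BusRdX
[5] P0: load  L0 | P0:S(20), P1:I, P2:I | bus: BusRd
[6] P0: load  L1 | P0:M(78), P1:I, P2:I | bus: none
[7] P1: load  L6 | P0:I, P1:S(90), P2:I | bus: BusRd
[8] P2: store L1 := 78 | P0:I, P1:I, P2:M(78) | bus: BusRdX,Flush
[9] P1: store L3 := 58 | P0:I, P1:M(58), P2:I | bus: BusRdX
[10] P2: store L1 := 87 | P0:I, P1:I, P2:M(87) | bus: none
[11] P2: load  L3 | P0:I, P1:S(58), P2:S(58) | bus: BusRd,Flush
[12] P0: load  L5 | P0:S(30), P1:I, P2:I | bus: BusRd
[13] P2: store L4 := 29 | P0:I, P1:I, P2:M(29) | bus: BusRdX,Flush
[14] P1: store L1 := 7 | P0:I, P1:M(7), P2:I | bus: BusRdX,Flush
[15] P2: store L1 := 26 | P0:I, P1:I, P2:M(26) | bus: BusRdX,Flush
[16] P1: load  L0 | P0:S(20), P1:S(20), P2:I | bus: BusRd
[17] P2: load  L1 | P0:I, P1:I, P2:M(26) | bus: none
[18] P0: load  L1 | P0:S(26), P1:I, P2:S(26) | bus: BusRd,Flush
[19] P0: store L5 := 3 | P0:M(3), P1:I, P2:I | bus: BusRdX
[20] P1: store L2 := 77 | P0:I, P1:M(77), P2:I | bus: BusRdX

memory[L1] = 26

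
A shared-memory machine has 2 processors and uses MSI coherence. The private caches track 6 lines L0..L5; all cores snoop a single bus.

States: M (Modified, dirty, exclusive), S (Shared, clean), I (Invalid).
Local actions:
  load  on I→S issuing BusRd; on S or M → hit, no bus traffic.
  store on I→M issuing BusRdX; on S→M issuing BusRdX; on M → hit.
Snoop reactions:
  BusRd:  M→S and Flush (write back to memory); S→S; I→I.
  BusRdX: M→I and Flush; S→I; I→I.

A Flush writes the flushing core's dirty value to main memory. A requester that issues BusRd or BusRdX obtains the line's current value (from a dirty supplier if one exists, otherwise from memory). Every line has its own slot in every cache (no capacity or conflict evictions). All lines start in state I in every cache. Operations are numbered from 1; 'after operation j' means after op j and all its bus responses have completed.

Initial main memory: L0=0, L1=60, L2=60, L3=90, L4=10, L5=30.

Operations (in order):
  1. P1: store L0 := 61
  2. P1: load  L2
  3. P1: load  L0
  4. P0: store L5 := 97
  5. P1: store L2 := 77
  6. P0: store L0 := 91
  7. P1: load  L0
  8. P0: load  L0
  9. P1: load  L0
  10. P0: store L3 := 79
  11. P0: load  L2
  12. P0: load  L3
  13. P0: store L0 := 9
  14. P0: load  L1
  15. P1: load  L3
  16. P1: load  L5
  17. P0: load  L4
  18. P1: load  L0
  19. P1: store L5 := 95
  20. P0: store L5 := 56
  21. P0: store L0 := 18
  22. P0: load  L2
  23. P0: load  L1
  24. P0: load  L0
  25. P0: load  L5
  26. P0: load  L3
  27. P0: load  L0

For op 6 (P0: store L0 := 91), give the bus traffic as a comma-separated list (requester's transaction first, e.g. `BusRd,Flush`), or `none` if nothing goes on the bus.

[1] P1: store L0 := 61 | P0:I, P1:M(61) | bus: BusRdX
[2] P1: load  L2 | P0:I, P1:S(60) | bus: BusRd
[3] P1: load  L0 | P0:I, P1:M(61) | bus: none
[4] P0: store L5 := 97 | P0:M(97), P1:I | bus: BusRdX
[5] P1: store L2 := 77 | P0:I, P1:M(77) | bus: BusRdX
[6] P0: store L0 := 91 | P0:M(91), P1:I | bus: BusRdX,Flush
[7] P1: load  L0 | P0:S(91), P1:S(91) | bus: BusRd,Flush
[8] P0: load  L0 | P0:S(91), P1:S(91) | bus: none
[9] P1: load  L0 | P0:S(91), P1:S(91) | bus: none
[10] P0: store L3 := 79 | P0:M(79), P1:I | bus: BusRdX
[11] P0: load  L2 | P0:S(77), P1:S(77) | bus: BusRd,Flush
[12] P0: load  L3 | P0:M(79), P1:I | bus: none
[13] P0: store L0 := 9 | P0:M(9), P1:I | bus: BusRdX
[14] P0: load  L1 | P0:S(60), P1:I | bus: BusRd
[15] P1: load  L3 | P0:S(79), P1:S(79) | bus: BusRd,Flush
[16] P1: load  L5 | P0:S(97), P1:S(97) | bus: BusRd,Flush
[17] P0: load  L4 | P0:S(10), P1:I | bus: BusRd
[18] P1: load  L0 | P0:S(9), P1:S(9) | bus: BusRd,Flush
[19] P1: store L5 := 95 | P0:I, P1:M(95) | bus: BusRdX
[20] P0: store L5 := 56 | P0:M(56), P1:I | bus: BusRdX,Flush
[21] P0: store L0 := 18 | P0:M(18), P1:I | bus: BusRdX
[22] P0: load  L2 | P0:S(77), P1:S(77) | bus: none
[23] P0: load  L1 | P0:S(60), P1:I | bus: none
[24] P0: load  L0 | P0:M(18), P1:I | bus: none
[25] P0: load  L5 | P0:M(56), P1:I | bus: none
[26] P0: load  L3 | P0:S(79), P1:S(79) | bus: none
[27] P0: load  L0 | P0:M(18), P1:I | bus: none

bus = BusRdX,Flush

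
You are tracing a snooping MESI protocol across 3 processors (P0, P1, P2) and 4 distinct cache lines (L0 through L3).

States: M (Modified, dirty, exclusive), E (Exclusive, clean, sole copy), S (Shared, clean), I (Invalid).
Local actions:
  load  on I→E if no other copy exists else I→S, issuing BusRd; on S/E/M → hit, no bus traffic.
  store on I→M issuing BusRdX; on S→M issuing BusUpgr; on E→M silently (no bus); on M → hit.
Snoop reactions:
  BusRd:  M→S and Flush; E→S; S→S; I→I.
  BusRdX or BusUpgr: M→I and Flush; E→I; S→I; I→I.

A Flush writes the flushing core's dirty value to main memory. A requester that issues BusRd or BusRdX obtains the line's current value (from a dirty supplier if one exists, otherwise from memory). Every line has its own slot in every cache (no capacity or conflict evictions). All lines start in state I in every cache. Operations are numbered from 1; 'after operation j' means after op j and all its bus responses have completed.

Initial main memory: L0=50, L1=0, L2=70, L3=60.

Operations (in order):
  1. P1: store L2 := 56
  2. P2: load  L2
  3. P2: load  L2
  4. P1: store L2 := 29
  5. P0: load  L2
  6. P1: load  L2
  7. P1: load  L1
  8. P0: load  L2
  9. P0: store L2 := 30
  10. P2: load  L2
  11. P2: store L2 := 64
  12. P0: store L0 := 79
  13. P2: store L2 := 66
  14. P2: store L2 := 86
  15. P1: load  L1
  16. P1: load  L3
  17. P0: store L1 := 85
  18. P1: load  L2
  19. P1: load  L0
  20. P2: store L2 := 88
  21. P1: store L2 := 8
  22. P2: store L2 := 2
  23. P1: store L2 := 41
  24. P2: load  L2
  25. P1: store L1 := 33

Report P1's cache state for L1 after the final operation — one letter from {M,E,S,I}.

state = M

1. P1: store L2 := 56  bus=[BusRdX]  L2: P0=I P1=M P2=I  mem[L2]=70
2. P2: load  L2  bus=[BusRd,Flush]  L2: P0=I P1=S P2=S  mem[L2]=56
3. P2: load  L2  bus=[-]  L2: P0=I P1=S P2=S  mem[L2]=56
4. P1: store L2 := 29  bus=[BusUpgr]  L2: P0=I P1=M P2=I  mem[L2]=56
5. P0: load  L2  bus=[BusRd,Flush]  L2: P0=S P1=S P2=I  mem[L2]=29
6. P1: load  L2  bus=[-]  L2: P0=S P1=S P2=I  mem[L2]=29
7. P1: load  L1  bus=[BusRd]  L1: P0=I P1=E P2=I  mem[L1]=0
8. P0: load  L2  bus=[-]  L2: P0=S P1=S P2=I  mem[L2]=29
9. P0: store L2 := 30  bus=[BusUpgr]  L2: P0=M P1=I P2=I  mem[L2]=29
10. P2: load  L2  bus=[BusRd,Flush]  L2: P0=S P1=I P2=S  mem[L2]=30
11. P2: store L2 := 64  bus=[BusUpgr]  L2: P0=I P1=I P2=M  mem[L2]=30
12. P0: store L0 := 79  bus=[BusRdX]  L0: P0=M P1=I P2=I  mem[L0]=50
13. P2: store L2 := 66  bus=[-]  L2: P0=I P1=I P2=M  mem[L2]=30
14. P2: store L2 := 86  bus=[-]  L2: P0=I P1=I P2=M  mem[L2]=30
15. P1: load  L1  bus=[-]  L1: P0=I P1=E P2=I  mem[L1]=0
16. P1: load  L3  bus=[BusRd]  L3: P0=I P1=E P2=I  mem[L3]=60
17. P0: store L1 := 85  bus=[BusRdX]  L1: P0=M P1=I P2=I  mem[L1]=0
18. P1: load  L2  bus=[BusRd,Flush]  L2: P0=I P1=S P2=S  mem[L2]=86
19. P1: load  L0  bus=[BusRd,Flush]  L0: P0=S P1=S P2=I  mem[L0]=79
20. P2: store L2 := 88  bus=[BusUpgr]  L2: P0=I P1=I P2=M  mem[L2]=86
21. P1: store L2 := 8  bus=[BusRdX,Flush]  L2: P0=I P1=M P2=I  mem[L2]=88
22. P2: store L2 := 2  bus=[BusRdX,Flush]  L2: P0=I P1=I P2=M  mem[L2]=8
23. P1: store L2 := 41  bus=[BusRdX,Flush]  L2: P0=I P1=M P2=I  mem[L2]=2
24. P2: load  L2  bus=[BusRd,Flush]  L2: P0=I P1=S P2=S  mem[L2]=41
25. P1: store L1 := 33  bus=[BusRdX,Flush]  L1: P0=I P1=M P2=I  mem[L1]=85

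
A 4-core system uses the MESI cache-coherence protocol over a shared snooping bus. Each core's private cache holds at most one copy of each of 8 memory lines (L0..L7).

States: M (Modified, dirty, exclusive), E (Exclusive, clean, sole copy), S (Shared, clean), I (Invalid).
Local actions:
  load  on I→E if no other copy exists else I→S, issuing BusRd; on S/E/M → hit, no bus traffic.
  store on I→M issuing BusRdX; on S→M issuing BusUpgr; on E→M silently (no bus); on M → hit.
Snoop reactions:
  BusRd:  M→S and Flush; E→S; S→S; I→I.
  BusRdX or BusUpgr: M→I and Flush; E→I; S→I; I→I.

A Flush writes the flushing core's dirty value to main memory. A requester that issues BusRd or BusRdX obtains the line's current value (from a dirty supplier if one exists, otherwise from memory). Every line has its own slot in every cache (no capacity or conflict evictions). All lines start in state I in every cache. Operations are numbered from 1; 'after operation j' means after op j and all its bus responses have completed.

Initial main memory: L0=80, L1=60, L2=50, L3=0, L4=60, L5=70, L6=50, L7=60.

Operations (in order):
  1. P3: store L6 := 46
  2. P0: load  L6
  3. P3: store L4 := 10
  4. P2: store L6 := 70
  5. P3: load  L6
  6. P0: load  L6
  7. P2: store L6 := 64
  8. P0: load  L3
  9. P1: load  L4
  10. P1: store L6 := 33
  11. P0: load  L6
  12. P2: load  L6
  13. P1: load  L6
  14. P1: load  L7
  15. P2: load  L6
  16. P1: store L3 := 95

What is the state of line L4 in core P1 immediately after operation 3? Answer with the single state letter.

state = I

1. P3: store L6 := 46  bus=[BusRdX]  L6: P0=I P1=I P2=I P3=M  mem[L6]=50
2. P0: load  L6  bus=[BusRd,Flush]  L6: P0=S P1=I P2=I P3=S  mem[L6]=46
3. P3: store L4 := 10  bus=[BusRdX]  L4: P0=I P1=I P2=I P3=M  mem[L4]=60
4. P2: store L6 := 70  bus=[BusRdX]  L6: P0=I P1=I P2=M P3=I  mem[L6]=46
5. P3: load  L6  bus=[BusRd,Flush]  L6: P0=I P1=I P2=S P3=S  mem[L6]=70
6. P0: load  L6  bus=[BusRd]  L6: P0=S P1=I P2=S P3=S  mem[L6]=70
7. P2: store L6 := 64  bus=[BusUpgr]  L6: P0=I P1=I P2=M P3=I  mem[L6]=70
8. P0: load  L3  bus=[BusRd]  L3: P0=E P1=I P2=I P3=I  mem[L3]=0
9. P1: load  L4  bus=[BusRd,Flush]  L4: P0=I P1=S P2=I P3=S  mem[L4]=10
10. P1: store L6 := 33  bus=[BusRdX,Flush]  L6: P0=I P1=M P2=I P3=I  mem[L6]=64
11. P0: load  L6  bus=[BusRd,Flush]  L6: P0=S P1=S P2=I P3=I  mem[L6]=33
12. P2: load  L6  bus=[BusRd]  L6: P0=S P1=S P2=S P3=I  mem[L6]=33
13. P1: load  L6  bus=[-]  L6: P0=S P1=S P2=S P3=I  mem[L6]=33
14. P1: load  L7  bus=[BusRd]  L7: P0=I P1=E P2=I P3=I  mem[L7]=60
15. P2: load  L6  bus=[-]  L6: P0=S P1=S P2=S P3=I  mem[L6]=33
16. P1: store L3 := 95  bus=[BusRdX]  L3: P0=I P1=M P2=I P3=I  mem[L3]=0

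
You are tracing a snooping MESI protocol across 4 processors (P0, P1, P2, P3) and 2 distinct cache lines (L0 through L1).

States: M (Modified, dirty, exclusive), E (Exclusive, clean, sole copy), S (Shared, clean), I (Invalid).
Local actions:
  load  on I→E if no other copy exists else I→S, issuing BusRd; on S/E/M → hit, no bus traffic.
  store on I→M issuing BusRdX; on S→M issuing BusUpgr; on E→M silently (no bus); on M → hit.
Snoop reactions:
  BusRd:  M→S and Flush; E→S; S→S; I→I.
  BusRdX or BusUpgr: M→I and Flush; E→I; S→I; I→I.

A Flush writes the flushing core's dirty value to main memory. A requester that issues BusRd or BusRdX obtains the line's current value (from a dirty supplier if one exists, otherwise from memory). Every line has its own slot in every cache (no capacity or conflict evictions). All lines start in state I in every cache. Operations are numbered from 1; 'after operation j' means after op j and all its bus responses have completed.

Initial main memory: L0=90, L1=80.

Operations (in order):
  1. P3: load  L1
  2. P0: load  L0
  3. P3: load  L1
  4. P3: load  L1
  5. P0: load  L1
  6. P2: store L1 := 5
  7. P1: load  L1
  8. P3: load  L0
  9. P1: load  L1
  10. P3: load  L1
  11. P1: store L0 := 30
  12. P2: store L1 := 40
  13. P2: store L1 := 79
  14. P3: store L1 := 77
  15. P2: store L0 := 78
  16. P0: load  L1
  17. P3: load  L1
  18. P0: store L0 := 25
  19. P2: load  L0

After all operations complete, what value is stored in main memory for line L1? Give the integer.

memory[L1] = 77

  op1 P3: load  L1 → I/I/I/E on L1; bus BusRd; mem=80
  op2 P0: load  L0 → E/I/I/I on L0; bus BusRd; mem=90
  op3 P3: load  L1 → I/I/I/E on L1; bus (none); mem=80
  op4 P3: load  L1 → I/I/I/E on L1; bus (none); mem=80
  op5 P0: load  L1 → S/I/I/S on L1; bus BusRd; mem=80
  op6 P2: store L1 := 5 → I/I/M/I on L1; bus BusRdX; mem=80
  op7 P1: load  L1 → I/S/S/I on L1; bus BusRd Flush; mem=5
  op8 P3: load  L0 → S/I/I/S on L0; bus BusRd; mem=90
  op9 P1: load  L1 → I/S/S/I on L1; bus (none); mem=5
  op10 P3: load  L1 → I/S/S/S on L1; bus BusRd; mem=5
  op11 P1: store L0 := 30 → I/M/I/I on L0; bus BusRdX; mem=90
  op12 P2: store L1 := 40 → I/I/M/I on L1; bus BusUpgr; mem=5
  op13 P2: store L1 := 79 → I/I/M/I on L1; bus (none); mem=5
  op14 P3: store L1 := 77 → I/I/I/M on L1; bus BusRdX Flush; mem=79
  op15 P2: store L0 := 78 → I/I/M/I on L0; bus BusRdX Flush; mem=30
  op16 P0: load  L1 → S/I/I/S on L1; bus BusRd Flush; mem=77
  op17 P3: load  L1 → S/I/I/S on L1; bus (none); mem=77
  op18 P0: store L0 := 25 → M/I/I/I on L0; bus BusRdX Flush; mem=78
  op19 P2: load  L0 → S/I/S/I on L0; bus BusRd Flush; mem=25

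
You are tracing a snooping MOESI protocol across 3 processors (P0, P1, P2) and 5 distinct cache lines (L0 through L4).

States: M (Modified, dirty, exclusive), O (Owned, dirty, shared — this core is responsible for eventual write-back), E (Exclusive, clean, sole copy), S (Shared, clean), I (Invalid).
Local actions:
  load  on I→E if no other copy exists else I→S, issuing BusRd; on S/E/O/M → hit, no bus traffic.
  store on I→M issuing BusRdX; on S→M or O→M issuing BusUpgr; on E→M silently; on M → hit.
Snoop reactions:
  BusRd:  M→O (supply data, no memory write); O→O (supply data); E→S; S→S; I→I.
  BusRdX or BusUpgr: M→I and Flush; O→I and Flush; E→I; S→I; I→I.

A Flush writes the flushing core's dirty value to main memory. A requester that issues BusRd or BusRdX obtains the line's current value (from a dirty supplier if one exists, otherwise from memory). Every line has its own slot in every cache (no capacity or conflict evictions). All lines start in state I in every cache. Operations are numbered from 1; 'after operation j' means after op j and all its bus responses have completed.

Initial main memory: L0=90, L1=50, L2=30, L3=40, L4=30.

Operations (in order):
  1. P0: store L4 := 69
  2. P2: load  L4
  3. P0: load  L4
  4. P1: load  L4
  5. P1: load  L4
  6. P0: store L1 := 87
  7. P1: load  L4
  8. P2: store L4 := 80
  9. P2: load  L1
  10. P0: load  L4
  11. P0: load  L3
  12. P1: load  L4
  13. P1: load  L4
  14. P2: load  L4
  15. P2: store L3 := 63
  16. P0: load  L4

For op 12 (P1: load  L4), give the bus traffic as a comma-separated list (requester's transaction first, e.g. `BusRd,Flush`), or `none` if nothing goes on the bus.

bus = BusRd

step 1: P0: store L4 := 69  ⟶  MII  (L4)  txn=BusRdX  M[L4]=30
step 2: P2: load  L4  ⟶  OIS  (L4)  txn=BusRd  M[L4]=30
step 3: P0: load  L4  ⟶  OIS  (L4)  txn=∅  M[L4]=30
step 4: P1: load  L4  ⟶  OSS  (L4)  txn=BusRd  M[L4]=30
step 5: P1: load  L4  ⟶  OSS  (L4)  txn=∅  M[L4]=30
step 6: P0: store L1 := 87  ⟶  MII  (L1)  txn=BusRdX  M[L1]=50
step 7: P1: load  L4  ⟶  OSS  (L4)  txn=∅  M[L4]=30
step 8: P2: store L4 := 80  ⟶  IIM  (L4)  txn=BusUpgr+Flush  M[L4]=69
step 9: P2: load  L1  ⟶  OIS  (L1)  txn=BusRd  M[L1]=50
step 10: P0: load  L4  ⟶  SIO  (L4)  txn=BusRd  M[L4]=69
step 11: P0: load  L3  ⟶  EII  (L3)  txn=BusRd  M[L3]=40
step 12: P1: load  L4  ⟶  SSO  (L4)  txn=BusRd  M[L4]=69
step 13: P1: load  L4  ⟶  SSO  (L4)  txn=∅  M[L4]=69
step 14: P2: load  L4  ⟶  SSO  (L4)  txn=∅  M[L4]=69
step 15: P2: store L3 := 63  ⟶  IIM  (L3)  txn=BusRdX  M[L3]=40
step 16: P0: load  L4  ⟶  SSO  (L4)  txn=∅  M[L4]=69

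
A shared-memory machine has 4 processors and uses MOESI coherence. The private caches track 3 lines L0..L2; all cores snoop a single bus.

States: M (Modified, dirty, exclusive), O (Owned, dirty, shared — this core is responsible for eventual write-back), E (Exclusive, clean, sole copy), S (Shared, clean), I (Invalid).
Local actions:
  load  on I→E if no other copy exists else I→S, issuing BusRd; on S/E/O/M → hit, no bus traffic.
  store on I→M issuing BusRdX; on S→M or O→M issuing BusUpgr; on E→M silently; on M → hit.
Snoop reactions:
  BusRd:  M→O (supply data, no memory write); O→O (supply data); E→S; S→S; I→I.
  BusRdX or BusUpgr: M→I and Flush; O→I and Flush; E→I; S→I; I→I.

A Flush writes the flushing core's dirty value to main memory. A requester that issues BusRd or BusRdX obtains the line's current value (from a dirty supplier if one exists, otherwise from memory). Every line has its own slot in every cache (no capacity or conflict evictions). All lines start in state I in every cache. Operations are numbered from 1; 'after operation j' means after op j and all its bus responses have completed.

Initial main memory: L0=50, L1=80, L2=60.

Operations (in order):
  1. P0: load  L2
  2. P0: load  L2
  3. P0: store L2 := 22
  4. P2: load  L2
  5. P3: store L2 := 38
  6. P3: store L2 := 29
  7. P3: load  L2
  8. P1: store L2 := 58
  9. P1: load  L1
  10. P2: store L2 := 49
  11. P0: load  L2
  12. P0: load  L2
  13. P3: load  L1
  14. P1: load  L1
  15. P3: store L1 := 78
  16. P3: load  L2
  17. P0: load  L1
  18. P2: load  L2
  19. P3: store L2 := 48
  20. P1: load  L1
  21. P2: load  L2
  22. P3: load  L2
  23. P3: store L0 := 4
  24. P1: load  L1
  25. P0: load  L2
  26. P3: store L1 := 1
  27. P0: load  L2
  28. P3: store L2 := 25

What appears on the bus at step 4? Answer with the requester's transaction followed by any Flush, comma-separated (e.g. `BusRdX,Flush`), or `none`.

[1] P0: load  L2 | P0:E(60), P1:I, P2:I, P3:I | bus: BusRd
[2] P0: load  L2 | P0:E(60), P1:I, P2:I, P3:I | bus: none
[3] P0: store L2 := 22 | P0:M(22), P1:I, P2:I, P3:I | bus: none
[4] P2: load  L2 | P0:O(22), P1:I, P2:S(22), P3:I | bus: BusRd
[5] P3: store L2 := 38 | P0:I, P1:I, P2:I, P3:M(38) | bus: BusRdX,Flush
[6] P3: store L2 := 29 | P0:I, P1:I, P2:I, P3:M(29) | bus: none
[7] P3: load  L2 | P0:I, P1:I, P2:I, P3:M(29) | bus: none
[8] P1: store L2 := 58 | P0:I, P1:M(58), P2:I, P3:I | bus: BusRdX,Flush
[9] P1: load  L1 | P0:I, P1:E(80), P2:I, P3:I | bus: BusRd
[10] P2: store L2 := 49 | P0:I, P1:I, P2:M(49), P3:I | bus: BusRdX,Flush
[11] P0: load  L2 | P0:S(49), P1:I, P2:O(49), P3:I | bus: BusRd
[12] P0: load  L2 | P0:S(49), P1:I, P2:O(49), P3:I | bus: none
[13] P3: load  L1 | P0:I, P1:S(80), P2:I, P3:S(80) | bus: BusRd
[14] P1: load  L1 | P0:I, P1:S(80), P2:I, P3:S(80) | bus: none
[15] P3: store L1 := 78 | P0:I, P1:I, P2:I, P3:M(78) | bus: BusUpgr
[16] P3: load  L2 | P0:S(49), P1:I, P2:O(49), P3:S(49) | bus: BusRd
[17] P0: load  L1 | P0:S(78), P1:I, P2:I, P3:O(78) | bus: BusRd
[18] P2: load  L2 | P0:S(49), P1:I, P2:O(49), P3:S(49) | bus: none
[19] P3: store L2 := 48 | P0:I, P1:I, P2:I, P3:M(48) | bus: BusUpgr,Flush
[20] P1: load  L1 | P0:S(78), P1:S(78), P2:I, P3:O(78) | bus: BusRd
[21] P2: load  L2 | P0:I, P1:I, P2:S(48), P3:O(48) | bus: BusRd
[22] P3: load  L2 | P0:I, P1:I, P2:S(48), P3:O(48) | bus: none
[23] P3: store L0 := 4 | P0:I, P1:I, P2:I, P3:M(4) | bus: BusRdX
[24] P1: load  L1 | P0:S(78), P1:S(78), P2:I, P3:O(78) | bus: none
[25] P0: load  L2 | P0:S(48), P1:I, P2:S(48), P3:O(48) | bus: BusRd
[26] P3: store L1 := 1 | P0:I, P1:I, P2:I, P3:M(1) | bus: BusUpgr
[27] P0: load  L2 | P0:S(48), P1:I, P2:S(48), P3:O(48) | bus: none
[28] P3: store L2 := 25 | P0:I, P1:I, P2:I, P3:M(25) | bus: BusUpgr

bus = BusRd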